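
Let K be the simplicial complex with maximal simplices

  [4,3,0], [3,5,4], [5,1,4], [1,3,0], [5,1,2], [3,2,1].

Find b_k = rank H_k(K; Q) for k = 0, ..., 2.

b_0 = 1, b_1 = 1, b_2 = 0.

Take the total order 0 < 1 < 2 < 3 < 4 < 5 on the vertex set. Then K (dimension 2) consists of the simplices:

  0-simplices (6): [0], [1], [2], [3], [4], [5]
  1-simplices (12): [0,1], [0,3], [0,4], [1,2], [1,3], [1,4], [1,5], [2,3], [2,5], [3,4], [3,5], [4,5]
  2-simplices (6): [0,1,3], [0,3,4], [1,2,3], [1,2,5], [1,4,5], [3,4,5]

giving chain groups C_0 ≅ Z^6, C_1 ≅ Z^12, C_2 ≅ Z^6.

∂_1: C_1 → C_0 maps an edge to its endpoints' difference, ∂[p,q] = q − p. For instance
  ∂[0,3] = [3] − [0].
The 6×12 boundary matrix has rank 5 and Smith normal form diag(1,1,1,1,1).

Boundary ∂_2: C_2 → C_1 acts by ∂[p,q,r] = [q,r] − [p,r] + [p,q]. For instance
  ∂[1,4,5] = [4,5] − [1,5] + [1,4],
  ∂[1,2,3] = [2,3] − [1,3] + [1,2].
This gives a 12×6 integer matrix of rank 6; reducing to Smith normal form yields diagonal entries (1,1,1,1,1,1).

Computing H_k = (kernel of ∂_k) / (image of ∂_{k+1}):

  H_0: rank C_0 − rank ∂_1 = 6 − 5 = 1, and the invariant factors of ∂_1 are all 1, so H_0 = Z.
  H_1: rank ker ∂_1 − rank ∂_2 = (12 − 5) − 6 = 1, and the invariant factors of ∂_2 are all 1, so H_1 = Z.
  H_2: rank ker ∂_2 − rank ∂_3 = (6 − 6) − 0 = 0, and there is no ∂_3, so H_2 = 0.

(K is a triangulation of the cylinder S^1 x I.)

Hence the Betti numbers are b_0 = 1, b_1 = 1, b_2 = 0.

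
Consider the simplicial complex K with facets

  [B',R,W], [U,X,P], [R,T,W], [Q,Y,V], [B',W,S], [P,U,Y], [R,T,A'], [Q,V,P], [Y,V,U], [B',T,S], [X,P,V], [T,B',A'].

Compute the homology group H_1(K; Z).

H_1 ≅ Z^2.

We work with the vertex ordering P < Q < R < S < T < U < V < W < X < Y < A' < B'. The simplices of K, each written with vertices in increasing order, are:

  0-simplices (12): [P], [Q], [R], [S], [T], [U], [V], [W], [X], [Y], [A'], [B']
  1-simplices (24): (24 of them)
  2-simplices (12): [P,Q,V], [P,U,X], [P,U,Y], [P,V,X], [Q,V,Y], [R,T,W], [R,T,A'], [R,W,B'], [S,T,B'], [S,W,B'], [T,A',B'], [U,V,Y]

so the chain groups are C_0 ≅ Z^12, C_1 ≅ Z^24, C_2 ≅ Z^12.

Boundary ∂_1: C_1 → C_0 sends each edge [p,q] (with p < q) to q − p.
As a 12×24 matrix over Z this has rank 10, with invariant factors (1,1,1,1,1,1,1,1,1,1).

∂_2: C_2 → C_1 maps a triangle to the signed sum of its edges. For instance
  ∂[P,U,X] = [U,X] − [P,X] + [P,U],
  ∂[P,U,Y] = [U,Y] − [P,Y] + [P,U].
As a 24×12 matrix over Z this has rank 12, with invariant factors (1,1,1,1,1,1,1,1,1,1,1,1).

Reading off H_k = ker ∂_k / im ∂_{k+1}:

  H_1: rank ker ∂_1 − rank ∂_2 = (24 − 10) − 12 = 2, and the invariant factors of ∂_2 are all 1, so H_1 ≅ Z^2.

(K is a triangulation of the disjoint union of the cylinder S^1 x I and the cylinder S^1 x I.)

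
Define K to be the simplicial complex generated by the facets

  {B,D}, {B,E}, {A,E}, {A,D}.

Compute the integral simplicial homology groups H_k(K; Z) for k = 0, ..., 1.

Take the total order A < B < D < E on the vertex set. Then K (dimension 1) consists of the simplices:

  0-simplices (4): A, B, D, E
  1-simplices (4): AD, AE, BD, BE

so the chain groups are C_0 ≅ Z^4, C_1 ≅ Z^4.

Boundary ∂_1: C_1 → C_0 maps an edge to its endpoints' difference, ∂[p,q] = q − p.
This gives a 4×4 integer matrix of rank 3; reducing to Smith normal form yields diagonal entries (1,1,1).

Reading off H_k = ker ∂_k / im ∂_{k+1}:

  H_0: rank C_0 − rank ∂_1 = 4 − 3 = 1, and the invariant factors of ∂_1 are all 1, so H_0 ≅ Z.
  H_1: rank ker ∂_1 − rank ∂_2 = (4 − 3) − 0 = 1, and there is no ∂_2, so H_1 ≅ Z.

H_0 = Z,  H_1 = Z.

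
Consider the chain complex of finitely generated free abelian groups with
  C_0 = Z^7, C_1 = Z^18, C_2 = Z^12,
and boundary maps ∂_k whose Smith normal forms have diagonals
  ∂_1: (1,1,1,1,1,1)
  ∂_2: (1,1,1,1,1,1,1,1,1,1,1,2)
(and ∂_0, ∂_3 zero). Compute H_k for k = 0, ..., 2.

H_0 ≅ Z,  H_1 ≅ Z/2,  H_2 = 0.

H_0: b_0 = 7 − 0 − 6 = 1; torsion from ∂_1 factors > 1: none. So H_0 ≅ Z.
H_1: b_1 = 18 − 6 − 12 = 0; torsion from ∂_2 factors > 1: [2]. So H_1 ≅ Z/2.
H_2: b_2 = 12 − 12 − 0 = 0; torsion from ∂_3 factors > 1: none. So H_2 ≅ 0.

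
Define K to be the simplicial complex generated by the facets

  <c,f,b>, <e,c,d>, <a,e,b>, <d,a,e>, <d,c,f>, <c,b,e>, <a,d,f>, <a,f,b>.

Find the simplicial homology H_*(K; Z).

H_0 ≅ Z,  H_1 = 0,  H_2 ≅ Z.

Take the total order a < b < c < d < e < f on the vertex set. Then K (dimension 2) consists of the simplices:

  0-simplices (6): a, b, c, d, e, f
  1-simplices (12): ab, ad, ae, af, bc, be, bf, cd, ce, cf, de, df
  2-simplices (8): abe, abf, ade, adf, bce, bcf, cde, cdf

so the chain groups are C_0 ≅ Z^6, C_1 ≅ Z^12, C_2 ≅ Z^8.

The boundary map ∂_1: C_1 → C_0 maps an edge to its endpoints' difference, ∂[p,q] = q − p. For instance
  ∂ce = e − c.
The 6×12 boundary matrix has rank 5 and Smith normal form diag(1,1,1,1,1).

∂_2: C_2 → C_1 acts by ∂[p,q,r] = [q,r] − [p,r] + [p,q]. For instance
  ∂bcf = cf − bf + bc,
  ∂cdf = df − cf + cd.
The resulting 12×8 matrix has rank 7, and its Smith normal form has invariant factors (1,1,1,1,1,1,1).

Reading off H_k = ker ∂_k / im ∂_{k+1}:

  H_0: rank C_0 − rank ∂_1 = 6 − 5 = 1, and the invariant factors of ∂_1 are all 1, so H_0 ≅ Z.
  H_1: rank ker ∂_1 − rank ∂_2 = (12 − 5) − 7 = 0, and the invariant factors of ∂_2 are all 1, so H_1 ≅ 0.
  H_2: rank ker ∂_2 − rank ∂_3 = (8 − 7) − 0 = 1, and there is no ∂_3, so H_2 ≅ Z.

(K is a triangulation of the 2-sphere S^2.)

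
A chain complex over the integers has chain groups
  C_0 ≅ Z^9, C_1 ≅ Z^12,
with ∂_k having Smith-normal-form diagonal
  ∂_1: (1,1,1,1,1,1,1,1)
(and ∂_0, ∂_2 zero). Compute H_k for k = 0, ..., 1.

H_0: b_0 = 9 − 0 − 8 = 1; torsion from ∂_1 factors > 1: none. So H_0 ≅ Z.
H_1: b_1 = 12 − 8 − 0 = 4; torsion from ∂_2 factors > 1: none. So H_1 ≅ Z^4.

H_0 ≅ Z,  H_1 ≅ Z^4.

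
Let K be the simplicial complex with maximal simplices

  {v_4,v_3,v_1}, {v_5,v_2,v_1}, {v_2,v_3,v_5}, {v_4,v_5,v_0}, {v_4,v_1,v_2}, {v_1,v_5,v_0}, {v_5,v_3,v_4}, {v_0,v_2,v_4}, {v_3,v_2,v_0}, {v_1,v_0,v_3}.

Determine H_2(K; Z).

Order the vertices as v_0 < v_1 < v_2 < v_3 < v_4 < v_5. Listing each simplex with vertices in this order, K has dimension 2 with simplices:

  0-simplices (6): [v_0], [v_1], [v_2], [v_3], [v_4], [v_5]
  1-simplices (15): (15 of them)
  2-simplices (10): [v_0,v_1,v_3], [v_0,v_1,v_5], [v_0,v_2,v_3], [v_0,v_2,v_4], [v_0,v_4,v_5], [v_1,v_2,v_4], [v_1,v_2,v_5], [v_1,v_3,v_4], [v_2,v_3,v_5], [v_3,v_4,v_5]

giving chain groups C_0 ≅ Z^6, C_1 ≅ Z^15, C_2 ≅ Z^10.

The boundary map ∂_1: C_1 → C_0 is given by ∂[p,q] = [q] − [p].
The resulting 6×15 matrix has rank 5, and its Smith normal form has invariant factors (1,1,1,1,1).

The boundary map ∂_2: C_2 → C_1 maps a triangle to the signed sum of its edges. For instance
  ∂[v_0,v_2,v_4] = [v_2,v_4] − [v_0,v_4] + [v_0,v_2],
  ∂[v_1,v_2,v_4] = [v_2,v_4] − [v_1,v_4] + [v_1,v_2].
This gives a 15×10 integer matrix of rank 10; reducing to Smith normal form yields diagonal entries (1,1,1,1,1,1,1,1,1,2).

Reading off H_k = ker ∂_k / im ∂_{k+1}:

  H_2: rank ker ∂_2 − rank ∂_3 = (10 − 10) − 0 = 0, and there is no ∂_3, so H_2 ≅ 0.

H_2 ≅ 0.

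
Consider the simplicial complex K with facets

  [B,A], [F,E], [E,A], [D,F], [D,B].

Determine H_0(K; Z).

H_0 ≅ Z.

Fix the vertex order A < B < D < E < F and write every simplex with vertices in increasing order. Then dim K = 1 and the simplices of K are:

  0-simplices (5): A, B, D, E, F
  1-simplices (5): AB, AE, BD, DF, EF

giving chain groups C_0 ≅ Z^5, C_1 ≅ Z^5.

The boundary map ∂_1: C_1 → C_0 maps an edge to its endpoints' difference, ∂[p,q] = q − p.
This gives a 5×5 integer matrix of rank 4; reducing to Smith normal form yields diagonal entries (1,1,1,1).

Reading off H_k = ker ∂_k / im ∂_{k+1}:

  H_0: rank C_0 − rank ∂_1 = 5 − 4 = 1, and the invariant factors of ∂_1 are all 1, so H_0 ≅ Z.

(K is a triangulation of the circle S^1.)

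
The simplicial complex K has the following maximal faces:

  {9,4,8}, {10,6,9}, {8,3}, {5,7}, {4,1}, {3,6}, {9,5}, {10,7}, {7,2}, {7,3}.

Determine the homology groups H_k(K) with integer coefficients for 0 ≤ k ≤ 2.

H_0 ≅ Z,  H_1 ≅ Z^3,  H_2 = 0.

Order the vertices as 1 < 2 < 3 < 4 < 5 < 6 < 7 < 8 < 9 < 10. Listing each simplex with vertices in this order, K has dimension 2 with simplices:

  0-simplices (10): [1], [2], [3], [4], [5], [6], [7], [8], [9], [10]
  1-simplices (14): [1,4], [2,7], [3,6], [3,7], [3,8], [4,8], [4,9], [5,7], [5,9], [6,9], [6,10], [7,10], [8,9], [9,10]
  2-simplices (2): [4,8,9], [6,9,10]

so the chain groups are C_0 ≅ Z^10, C_1 ≅ Z^14, C_2 ≅ Z^2.

Boundary ∂_1: C_1 → C_0 is given by ∂[p,q] = [q] − [p].
The resulting 10×14 matrix has rank 9, and its Smith normal form has invariant factors (1,1,1,1,1,1,1,1,1).

Boundary ∂_2: C_2 → C_1 acts by ∂[p,q,r] = [q,r] − [p,r] + [p,q]. For instance
  ∂[4,8,9] = [8,9] − [4,9] + [4,8],
  ∂[6,9,10] = [9,10] − [6,10] + [6,9].
The 14×2 boundary matrix has rank 2 and Smith normal form diag(1,1).

Now H_k = ker ∂_k / im ∂_{k+1}, so:

  H_0: rank C_0 − rank ∂_1 = 10 − 9 = 1, and the invariant factors of ∂_1 are all 1, so H_0 = Z.
  H_1: rank ker ∂_1 − rank ∂_2 = (14 − 9) − 2 = 3, and the invariant factors of ∂_2 are all 1, so H_1 = Z^3.
  H_2: rank ker ∂_2 − rank ∂_3 = (2 − 2) − 0 = 0, and there is no ∂_3, so H_2 = 0.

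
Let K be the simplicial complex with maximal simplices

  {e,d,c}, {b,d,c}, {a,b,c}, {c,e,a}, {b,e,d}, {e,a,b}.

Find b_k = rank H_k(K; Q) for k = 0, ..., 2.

b_0 = 1, b_1 = 0, b_2 = 1.

Order the vertices as a < b < c < d < e. Listing each simplex with vertices in this order, K has dimension 2 with simplices:

  0-simplices (5): a, b, c, d, e
  1-simplices (9): ab, ac, ae, bc, bd, be, cd, ce, de
  2-simplices (6): abc, abe, ace, bcd, bde, cde

giving chain groups C_0 ≅ Z^5, C_1 ≅ Z^9, C_2 ≅ Z^6.

∂_1: C_1 → C_0 sends each edge [p,q] (with p < q) to q − p.
The resulting 5×9 matrix has rank 4, and its Smith normal form has invariant factors (1,1,1,1).

∂_2: C_2 → C_1 sends each 2-simplex [p,q,r] to [q,r] − [p,r] + [p,q]. For instance
  ∂bde = de − be + bd,
  ∂abe = be − ae + ab.
The resulting 9×6 matrix has rank 5, and its Smith normal form has invariant factors (1,1,1,1,1).

Now H_k = ker ∂_k / im ∂_{k+1}, so:

  H_0: rank C_0 − rank ∂_1 = 5 − 4 = 1, and the invariant factors of ∂_1 are all 1, so H_0 ≅ Z.
  H_1: rank ker ∂_1 − rank ∂_2 = (9 − 4) − 5 = 0, and the invariant factors of ∂_2 are all 1, so H_1 ≅ 0.
  H_2: rank ker ∂_2 − rank ∂_3 = (6 − 5) − 0 = 1, and there is no ∂_3, so H_2 ≅ Z.

(K is a triangulation of the 2-sphere S^2.)

Hence the Betti numbers are b_0 = 1, b_1 = 0, b_2 = 1.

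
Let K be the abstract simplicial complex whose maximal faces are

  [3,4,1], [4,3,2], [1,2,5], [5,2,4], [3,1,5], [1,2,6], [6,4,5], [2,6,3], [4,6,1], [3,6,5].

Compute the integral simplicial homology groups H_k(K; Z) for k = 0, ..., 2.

K has 6 vertices, 15 edges, 10 triangles.
rank ∂_0 = 0, rank ∂_1 = 5 ⇒ b_0 = 6 − 0 − 5 = 1; all invariant factors of ∂_1 are 1 so no torsion. So H_0 ≅ Z.
rank ∂_1 = 5, rank ∂_2 = 10 ⇒ b_1 = 15 − 5 − 10 = 0; ∂_2 has invariant factor(s) [2] giving torsion. So H_1 ≅ Z/2.
rank ∂_2 = 10, rank ∂_3 = 0 ⇒ b_2 = 10 − 10 − 0 = 0. So H_2 ≅ 0.

H_0 ≅ Z,  H_1 ≅ Z/2,  H_2 = 0.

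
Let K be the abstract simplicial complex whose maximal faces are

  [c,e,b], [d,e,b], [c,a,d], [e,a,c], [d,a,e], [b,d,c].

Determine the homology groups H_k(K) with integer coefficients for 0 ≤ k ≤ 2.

We work with the vertex ordering a < b < c < d < e. The simplices of K, each written with vertices in increasing order, are:

  0-simplices (5): a, b, c, d, e
  1-simplices (9): ac, ad, ae, bc, bd, be, cd, ce, de
  2-simplices (6): acd, ace, ade, bcd, bce, bde

so the chain groups are C_0 ≅ Z^5, C_1 ≅ Z^9, C_2 ≅ Z^6.

∂_1: C_1 → C_0 maps an edge to its endpoints' difference, ∂[p,q] = q − p.
This gives a 5×9 integer matrix of rank 4; reducing to Smith normal form yields diagonal entries (1,1,1,1).

∂_2: C_2 → C_1 acts by ∂[p,q,r] = [q,r] − [p,r] + [p,q]. For instance
  ∂bce = ce − be + bc,
  ∂bde = de − be + bd.
This gives a 9×6 integer matrix of rank 5; reducing to Smith normal form yields diagonal entries (1,1,1,1,1).

Computing H_k = (kernel of ∂_k) / (image of ∂_{k+1}):

  H_0: rank C_0 − rank ∂_1 = 5 − 4 = 1, and the invariant factors of ∂_1 are all 1, so H_0 = Z.
  H_1: rank ker ∂_1 − rank ∂_2 = (9 − 4) − 5 = 0, and the invariant factors of ∂_2 are all 1, so H_1 = 0.
  H_2: rank ker ∂_2 − rank ∂_3 = (6 − 5) − 0 = 1, and there is no ∂_3, so H_2 = Z.

(K is a triangulation of the 2-sphere S^2.)

H_0 ≅ Z,  H_1 = 0,  H_2 ≅ Z.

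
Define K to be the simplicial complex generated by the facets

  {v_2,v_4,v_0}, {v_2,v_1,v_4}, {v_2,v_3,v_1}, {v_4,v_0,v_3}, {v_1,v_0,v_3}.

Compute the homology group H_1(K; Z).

Fix the vertex order v_0 < v_1 < v_2 < v_3 < v_4 and write every simplex with vertices in increasing order. Then dim K = 2 and the simplices of K are:

  0-simplices (5): [v_0], [v_1], [v_2], [v_3], [v_4]
  1-simplices (10): [v_0,v_1], [v_0,v_2], [v_0,v_3], [v_0,v_4], [v_1,v_2], [v_1,v_3], [v_1,v_4], [v_2,v_3], [v_2,v_4], [v_3,v_4]
  2-simplices (5): [v_0,v_1,v_3], [v_0,v_2,v_4], [v_0,v_3,v_4], [v_1,v_2,v_3], [v_1,v_2,v_4]

so the chain groups are C_0 ≅ Z^5, C_1 ≅ Z^10, C_2 ≅ Z^5.

∂_1: C_1 → C_0 sends each edge [p,q] (with p < q) to q − p.
The resulting 5×10 matrix has rank 4, and its Smith normal form has invariant factors (1,1,1,1).

The boundary map ∂_2: C_2 → C_1 maps a triangle to the signed sum of its edges. For instance
  ∂[v_0,v_3,v_4] = [v_3,v_4] − [v_0,v_4] + [v_0,v_3],
  ∂[v_0,v_1,v_3] = [v_1,v_3] − [v_0,v_3] + [v_0,v_1].
The 10×5 boundary matrix has rank 5 and Smith normal form diag(1,1,1,1,1).

Now H_k = ker ∂_k / im ∂_{k+1}, so:

  H_1: rank ker ∂_1 − rank ∂_2 = (10 − 4) − 5 = 1, and the invariant factors of ∂_2 are all 1, so H_1 ≅ Z.

H_1 = Z.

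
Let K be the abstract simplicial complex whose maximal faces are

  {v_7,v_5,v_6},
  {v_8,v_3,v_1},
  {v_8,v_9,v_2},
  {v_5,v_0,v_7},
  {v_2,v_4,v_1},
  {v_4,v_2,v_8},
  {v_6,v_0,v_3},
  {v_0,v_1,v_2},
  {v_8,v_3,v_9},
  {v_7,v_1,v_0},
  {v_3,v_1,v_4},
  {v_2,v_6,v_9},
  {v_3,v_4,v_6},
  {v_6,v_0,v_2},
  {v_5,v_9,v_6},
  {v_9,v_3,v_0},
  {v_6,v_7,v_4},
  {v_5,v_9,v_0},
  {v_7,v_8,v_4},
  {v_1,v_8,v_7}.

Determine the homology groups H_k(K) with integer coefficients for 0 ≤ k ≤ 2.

Order the vertices as v_0 < v_1 < v_2 < v_3 < v_4 < v_5 < v_6 < v_7 < v_8 < v_9. Listing each simplex with vertices in this order, K has dimension 2 with simplices:

  0-simplices (10): [v_0], [v_1], [v_2], [v_3], [v_4], [v_5], [v_6], [v_7], [v_8], [v_9]
  1-simplices (30): (30 of them)
  2-simplices (20): (20 of them)

Hence C_0 ≅ Z^10, C_1 ≅ Z^30, C_2 ≅ Z^20.

∂_1: C_1 → C_0 sends each edge [p,q] (with p < q) to q − p.
The resulting 10×30 matrix has rank 9, and its Smith normal form has invariant factors (1,1,1,1,1,1,1,1,1).

Boundary ∂_2: C_2 → C_1 maps a triangle to the signed sum of its edges. For instance
  ∂[v_0,v_3,v_9] = [v_3,v_9] − [v_0,v_9] + [v_0,v_3],
  ∂[v_0,v_3,v_6] = [v_3,v_6] − [v_0,v_6] + [v_0,v_3].
This gives a 30×20 integer matrix of rank 20; reducing to Smith normal form yields diagonal entries (1,1,1,1,1,1,1,1,1,1,1,1,1,1,1,1,1,1,1,2).

Computing H_k = (kernel of ∂_k) / (image of ∂_{k+1}):

  H_0: rank C_0 − rank ∂_1 = 10 − 9 = 1, and the invariant factors of ∂_1 are all 1, so H_0 = Z.
  H_1: rank ker ∂_1 − rank ∂_2 = (30 − 9) − 20 = 1, and ∂_2 has invariant factor 2 > 1, so H_1 = Z ⊕ Z/2Z.
  H_2: rank ker ∂_2 − rank ∂_3 = (20 − 20) − 0 = 0, and there is no ∂_3, so H_2 = 0.

H_0 = Z,  H_1 = Z ⊕ Z/2Z,  H_2 = 0.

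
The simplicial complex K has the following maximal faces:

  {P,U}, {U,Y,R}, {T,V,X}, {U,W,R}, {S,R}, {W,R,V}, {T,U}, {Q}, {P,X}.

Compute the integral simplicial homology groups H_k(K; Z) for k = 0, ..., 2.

H_0 = Z^2,  H_1 = Z^2,  H_2 = 0.

K has 10 vertices, 14 edges, 4 triangles.
rank ∂_0 = 0, rank ∂_1 = 8 ⇒ b_0 = 10 − 0 − 8 = 2; all invariant factors of ∂_1 are 1 so no torsion. So H_0 ≅ Z^2.
rank ∂_1 = 8, rank ∂_2 = 4 ⇒ b_1 = 14 − 8 − 4 = 2; all invariant factors of ∂_2 are 1 so no torsion. So H_1 ≅ Z^2.
rank ∂_2 = 4, rank ∂_3 = 0 ⇒ b_2 = 4 − 4 − 0 = 0. So H_2 ≅ 0.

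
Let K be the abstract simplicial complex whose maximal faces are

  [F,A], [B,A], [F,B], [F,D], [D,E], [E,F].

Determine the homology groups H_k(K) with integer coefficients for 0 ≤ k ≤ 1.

H_0 = Z,  H_1 = Z^2.

Take the total order A < B < D < E < F on the vertex set. Then K (dimension 1) consists of the simplices:

  0-simplices (5): A, B, D, E, F
  1-simplices (6): AB, AF, BF, DE, DF, EF

so the chain groups are C_0 ≅ Z^5, C_1 ≅ Z^6.

∂_1: C_1 → C_0 sends each edge [p,q] (with p < q) to q − p.
The resulting 5×6 matrix has rank 4, and its Smith normal form has invariant factors (1,1,1,1).

Reading off H_k = ker ∂_k / im ∂_{k+1}:

  H_0: rank C_0 − rank ∂_1 = 5 − 4 = 1, and the invariant factors of ∂_1 are all 1, so H_0 = Z.
  H_1: rank ker ∂_1 − rank ∂_2 = (6 − 4) − 0 = 2, and there is no ∂_2, so H_1 = Z^2.

As a check, the Euler characteristic is 5 − 6 = -1, which agrees with 1 − 2 = -1.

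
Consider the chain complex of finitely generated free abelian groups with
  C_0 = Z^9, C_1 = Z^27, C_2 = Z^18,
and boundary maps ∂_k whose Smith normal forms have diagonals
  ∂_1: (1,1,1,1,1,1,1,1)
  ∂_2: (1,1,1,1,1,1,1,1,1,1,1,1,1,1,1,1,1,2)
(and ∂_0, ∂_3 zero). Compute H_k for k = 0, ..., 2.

H_0: b_0 = 9 − 0 − 8 = 1; torsion from ∂_1 factors > 1: none. So H_0 ≅ Z.
H_1: b_1 = 27 − 8 − 18 = 1; torsion from ∂_2 factors > 1: [2]. So H_1 ≅ Z ⊕ Z/2.
H_2: b_2 = 18 − 18 − 0 = 0; torsion from ∂_3 factors > 1: none. So H_2 ≅ 0.

H_0 ≅ Z,  H_1 ≅ Z ⊕ Z/2,  H_2 = 0.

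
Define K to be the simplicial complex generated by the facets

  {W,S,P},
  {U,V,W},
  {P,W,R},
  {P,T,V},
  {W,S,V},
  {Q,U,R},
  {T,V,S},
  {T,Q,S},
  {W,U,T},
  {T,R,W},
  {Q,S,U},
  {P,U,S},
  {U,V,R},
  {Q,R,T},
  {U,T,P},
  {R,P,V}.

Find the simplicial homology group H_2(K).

H_2 = Z.

Order the vertices as P < Q < R < S < T < U < V < W. Listing each simplex with vertices in this order, K has dimension 2 with simplices:

  0-simplices (8): P, Q, R, S, T, U, V, W
  1-simplices (24): PR, PS, PT, PU, PV, PW, QR, QS, QT, QU, RT, RU, RV, RW, ST, SU, SV, SW, TU, TV, TW, UV, UW, VW
  2-simplices (16): PRV, PRW, PSU, PSW, PTU, PTV, QRT, QRU, QST, QSU, RTW, RUV, STV, SVW, TUW, UVW

so the chain groups are C_0 ≅ Z^8, C_1 ≅ Z^24, C_2 ≅ Z^16.

The boundary map ∂_1: C_1 → C_0 sends each edge [p,q] (with p < q) to q − p.
As a 8×24 matrix over Z this has rank 7, with invariant factors (1,1,1,1,1,1,1).

The boundary map ∂_2: C_2 → C_1 sends each 2-simplex [p,q,r] to [q,r] − [p,r] + [p,q]. For instance
  ∂PSU = SU − PU + PS,
  ∂TUW = UW − TW + TU.
The 24×16 boundary matrix has rank 15 and Smith normal form diag(1,1,1,1,1,1,1,1,1,1,1,1,1,1,1).

Reading off H_k = ker ∂_k / im ∂_{k+1}:

  H_2: rank ker ∂_2 − rank ∂_3 = (16 − 15) − 0 = 1, and there is no ∂_3, so H_2 = Z.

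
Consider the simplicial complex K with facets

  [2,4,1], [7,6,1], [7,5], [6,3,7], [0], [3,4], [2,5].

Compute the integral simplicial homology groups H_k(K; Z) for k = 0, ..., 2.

H_0 = Z^2,  H_1 = Z^2,  H_2 = 0.

Fix the vertex order 0 < 1 < 2 < 3 < 4 < 5 < 6 < 7 and write every simplex with vertices in increasing order. Then dim K = 2 and the simplices of K are:

  0-simplices (8): [0], [1], [2], [3], [4], [5], [6], [7]
  1-simplices (11): [1,2], [1,4], [1,6], [1,7], [2,4], [2,5], [3,4], [3,6], [3,7], [5,7], [6,7]
  2-simplices (3): [1,2,4], [1,6,7], [3,6,7]

Hence C_0 ≅ Z^8, C_1 ≅ Z^11, C_2 ≅ Z^3.

Boundary ∂_1: C_1 → C_0 maps an edge to its endpoints' difference, ∂[p,q] = q − p.
The 8×11 boundary matrix has rank 6 and Smith normal form diag(1,1,1,1,1,1).

Boundary ∂_2: C_2 → C_1 acts by ∂[p,q,r] = [q,r] − [p,r] + [p,q]. For instance
  ∂[1,6,7] = [6,7] − [1,7] + [1,6],
  ∂[3,6,7] = [6,7] − [3,7] + [3,6].
The 11×3 boundary matrix has rank 3 and Smith normal form diag(1,1,1).

Reading off H_k = ker ∂_k / im ∂_{k+1}:

  H_0: rank C_0 − rank ∂_1 = 8 − 6 = 2, and the invariant factors of ∂_1 are all 1, so H_0 = Z^2.
  H_1: rank ker ∂_1 − rank ∂_2 = (11 − 6) − 3 = 2, and the invariant factors of ∂_2 are all 1, so H_1 = Z^2.
  H_2: rank ker ∂_2 − rank ∂_3 = (3 − 3) − 0 = 0, and there is no ∂_3, so H_2 = 0.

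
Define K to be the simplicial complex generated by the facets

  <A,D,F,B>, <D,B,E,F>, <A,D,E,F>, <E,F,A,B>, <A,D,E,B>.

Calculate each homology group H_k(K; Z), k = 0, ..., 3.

Fix the vertex order A < B < D < E < F and write every simplex with vertices in increasing order. Then dim K = 3 and the simplices of K are:

  0-simplices (5): A, B, D, E, F
  1-simplices (10): AB, AD, AE, AF, BD, BE, BF, DE, DF, EF
  2-simplices (10): ABD, ABE, ABF, ADE, ADF, AEF, BDE, BDF, BEF, DEF
  3-simplices (5): ABDE, ABDF, ABEF, ADEF, BDEF

giving chain groups C_0 ≅ Z^5, C_1 ≅ Z^10, C_2 ≅ Z^10, C_3 ≅ Z^5.

∂_1: C_1 → C_0 sends each edge [p,q] (with p < q) to q − p. For instance
  ∂DE = E − D.
The 5×10 boundary matrix has rank 4 and Smith normal form diag(1,1,1,1).

Boundary ∂_2: C_2 → C_1 sends each 2-simplex [p,q,r] to [q,r] − [p,r] + [p,q]. For instance
  ∂BDE = DE − BE + BD,
  ∂ABF = BF − AF + AB.
As a 10×10 matrix over Z this has rank 6, with invariant factors (1,1,1,1,1,1).

The boundary map ∂_3: C_3 → C_2 sends each 3-simplex σ to the alternating sum Σ_i (−1)^i (σ with its i-th vertex removed). For instance
  ∂ABEF = BEF − AEF + ABF − ABE,
  ∂ADEF = DEF − AEF + ADF − ADE.
The 10×5 boundary matrix has rank 4 and Smith normal form diag(1,1,1,1).

From H_k ≅ ker(∂_k) / im(∂_{k+1}) we obtain:

  H_0: rank C_0 − rank ∂_1 = 5 − 4 = 1, and the invariant factors of ∂_1 are all 1, so H_0 ≅ Z.
  H_1: rank ker ∂_1 − rank ∂_2 = (10 − 4) − 6 = 0, and the invariant factors of ∂_2 are all 1, so H_1 ≅ 0.
  H_2: rank ker ∂_2 − rank ∂_3 = (10 − 6) − 4 = 0, and the invariant factors of ∂_3 are all 1, so H_2 ≅ 0.
  H_3: rank ker ∂_3 − rank ∂_4 = (5 − 4) − 0 = 1, and there is no ∂_4, so H_3 ≅ Z.

(K is a triangulation of the 3-sphere S^3.)

H_0 = Z,  H_1 = 0,  H_2 = 0,  H_3 = Z.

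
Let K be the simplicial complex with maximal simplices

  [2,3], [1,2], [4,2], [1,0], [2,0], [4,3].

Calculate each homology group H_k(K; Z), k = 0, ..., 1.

Order the vertices as 0 < 1 < 2 < 3 < 4. Listing each simplex with vertices in this order, K has dimension 1 with simplices:

  0-simplices (5): [0], [1], [2], [3], [4]
  1-simplices (6): [0,1], [0,2], [1,2], [2,3], [2,4], [3,4]

giving chain groups C_0 ≅ Z^5, C_1 ≅ Z^6.

Boundary ∂_1: C_1 → C_0 is given by ∂[p,q] = [q] − [p].
As a 5×6 matrix over Z this has rank 4, with invariant factors (1,1,1,1).

Reading off H_k = ker ∂_k / im ∂_{k+1}:

  H_0: rank C_0 − rank ∂_1 = 5 − 4 = 1, and the invariant factors of ∂_1 are all 1, so H_0 = Z.
  H_1: rank ker ∂_1 − rank ∂_2 = (6 − 4) − 0 = 2, and there is no ∂_2, so H_1 = Z^2.

H_0 ≅ Z,  H_1 ≅ Z^2.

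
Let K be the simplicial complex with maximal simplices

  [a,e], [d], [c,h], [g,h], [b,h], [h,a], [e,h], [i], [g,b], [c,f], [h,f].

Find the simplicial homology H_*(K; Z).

Order the vertices as a < b < c < d < e < f < g < h < i. Listing each simplex with vertices in this order, K has dimension 1 with simplices:

  0-simplices (9): a, b, c, d, e, f, g, h, i
  1-simplices (9): ae, ah, bg, bh, cf, ch, eh, fh, gh

giving chain groups C_0 ≅ Z^9, C_1 ≅ Z^9.

Boundary ∂_1: C_1 → C_0 maps an edge to its endpoints' difference, ∂[p,q] = q − p. For instance
  ∂fh = h − f.
This gives a 9×9 integer matrix of rank 6; reducing to Smith normal form yields diagonal entries (1,1,1,1,1,1).

From H_k ≅ ker(∂_k) / im(∂_{k+1}) we obtain:

  H_0: rank C_0 − rank ∂_1 = 9 − 6 = 3, and the invariant factors of ∂_1 are all 1, so H_0 = Z^3.
  H_1: rank ker ∂_1 − rank ∂_2 = (9 − 6) − 0 = 3, and there is no ∂_2, so H_1 = Z^3.

H_0 = Z^3,  H_1 = Z^3.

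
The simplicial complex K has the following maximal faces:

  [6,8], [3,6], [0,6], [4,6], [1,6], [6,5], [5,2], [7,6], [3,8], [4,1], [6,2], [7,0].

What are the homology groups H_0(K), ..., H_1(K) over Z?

H_0 = Z,  H_1 = Z^4.

K has 9 vertices, 12 edges.
rank ∂_0 = 0, rank ∂_1 = 8 ⇒ b_0 = 9 − 0 − 8 = 1; all invariant factors of ∂_1 are 1 so no torsion. So H_0 = Z.
rank ∂_1 = 8, rank ∂_2 = 0 ⇒ b_1 = 12 − 8 − 0 = 4. So H_1 = Z^4.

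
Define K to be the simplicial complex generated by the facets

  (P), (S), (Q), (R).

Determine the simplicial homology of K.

H_0 ≅ Z^4.

Take the total order P < Q < R < S on the vertex set. Then K (dimension 0) consists of the simplices:

  0-simplices (4): P, Q, R, S

Hence C_0 ≅ Z^4.

Now H_k = ker ∂_k / im ∂_{k+1}, so:

  H_0: rank C_0 − rank ∂_1 = 4 − 0 = 4, and there is no ∂_1, so H_0 = Z^4.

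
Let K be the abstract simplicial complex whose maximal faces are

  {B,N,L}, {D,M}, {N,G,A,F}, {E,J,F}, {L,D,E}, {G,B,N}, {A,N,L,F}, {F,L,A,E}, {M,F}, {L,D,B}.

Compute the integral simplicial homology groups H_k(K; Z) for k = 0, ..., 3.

K has 10 vertices, 22 edges, 15 triangles, 3 3-simplices.
rank ∂_0 = 0, rank ∂_1 = 9 ⇒ b_0 = 10 − 0 − 9 = 1; all invariant factors of ∂_1 are 1 so no torsion. So H_0 ≅ Z.
rank ∂_1 = 9, rank ∂_2 = 12 ⇒ b_1 = 22 − 9 − 12 = 1; all invariant factors of ∂_2 are 1 so no torsion. So H_1 ≅ Z.
rank ∂_2 = 12, rank ∂_3 = 3 ⇒ b_2 = 15 − 12 − 3 = 0; all invariant factors of ∂_3 are 1 so no torsion. So H_2 ≅ 0.
rank ∂_3 = 3, rank ∂_4 = 0 ⇒ b_3 = 3 − 3 − 0 = 0. So H_3 ≅ 0.

H_0 = Z,  H_1 = Z,  H_2 = 0,  H_3 = 0.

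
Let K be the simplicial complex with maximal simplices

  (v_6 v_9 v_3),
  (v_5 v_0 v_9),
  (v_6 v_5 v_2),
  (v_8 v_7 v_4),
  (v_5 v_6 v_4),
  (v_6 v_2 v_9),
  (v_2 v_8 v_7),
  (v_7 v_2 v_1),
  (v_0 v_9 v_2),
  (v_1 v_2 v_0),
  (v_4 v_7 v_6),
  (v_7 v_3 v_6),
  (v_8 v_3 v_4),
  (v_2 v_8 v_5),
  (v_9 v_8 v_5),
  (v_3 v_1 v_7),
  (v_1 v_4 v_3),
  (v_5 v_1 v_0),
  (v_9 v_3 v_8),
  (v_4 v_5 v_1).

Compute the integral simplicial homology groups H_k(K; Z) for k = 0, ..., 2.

H_0 ≅ Z,  H_1 ≅ Z ⊕ Z_2,  H_2 = 0.

Take the total order v_0 < v_1 < v_2 < v_3 < v_4 < v_5 < v_6 < v_7 < v_8 < v_9 on the vertex set. Then K (dimension 2) consists of the simplices:

  0-simplices (10): [v_0], [v_1], [v_2], [v_3], [v_4], [v_5], [v_6], [v_7], [v_8], [v_9]
  1-simplices (30): (30 of them)
  2-simplices (20): (20 of them)

giving chain groups C_0 ≅ Z^10, C_1 ≅ Z^30, C_2 ≅ Z^20.

∂_1: C_1 → C_0 is given by ∂[p,q] = [q] − [p].
The 10×30 boundary matrix has rank 9 and Smith normal form diag(1,1,1,1,1,1,1,1,1).

Boundary ∂_2: C_2 → C_1 sends each 2-simplex [p,q,r] to [q,r] − [p,r] + [p,q]. For instance
  ∂[v_4,v_7,v_8] = [v_7,v_8] − [v_4,v_8] + [v_4,v_7],
  ∂[v_1,v_4,v_5] = [v_4,v_5] − [v_1,v_5] + [v_1,v_4].
The 30×20 boundary matrix has rank 20 and Smith normal form diag(1,1,1,1,1,1,1,1,1,1,1,1,1,1,1,1,1,1,1,2).

Computing H_k = (kernel of ∂_k) / (image of ∂_{k+1}):

  H_0: rank C_0 − rank ∂_1 = 10 − 9 = 1, and the invariant factors of ∂_1 are all 1, so H_0 ≅ Z.
  H_1: rank ker ∂_1 − rank ∂_2 = (30 − 9) − 20 = 1, and ∂_2 has invariant factor 2 > 1, so H_1 ≅ Z ⊕ Z_2.
  H_2: rank ker ∂_2 − rank ∂_3 = (20 − 20) − 0 = 0, and there is no ∂_3, so H_2 ≅ 0.

(K is a triangulation of the Klein bottle.)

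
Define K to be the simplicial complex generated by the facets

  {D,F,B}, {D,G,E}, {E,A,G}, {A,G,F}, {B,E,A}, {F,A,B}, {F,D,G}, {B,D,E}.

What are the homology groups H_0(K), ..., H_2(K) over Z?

H_0 = Z,  H_1 = 0,  H_2 = Z.

Take the total order A < B < D < E < F < G on the vertex set. Then K (dimension 2) consists of the simplices:

  0-simplices (6): A, B, D, E, F, G
  1-simplices (12): AB, AE, AF, AG, BD, BE, BF, DE, DF, DG, EG, FG
  2-simplices (8): ABE, ABF, AEG, AFG, BDE, BDF, DEG, DFG

giving chain groups C_0 ≅ Z^6, C_1 ≅ Z^12, C_2 ≅ Z^8.

Boundary ∂_1: C_1 → C_0 sends each edge [p,q] (with p < q) to q − p. For instance
  ∂FG = G − F.
The resulting 6×12 matrix has rank 5, and its Smith normal form has invariant factors (1,1,1,1,1).

The boundary map ∂_2: C_2 → C_1 sends each 2-simplex [p,q,r] to [q,r] − [p,r] + [p,q]. For instance
  ∂AEG = EG − AG + AE,
  ∂BDE = DE − BE + BD.
As a 12×8 matrix over Z this has rank 7, with invariant factors (1,1,1,1,1,1,1).

Computing H_k = (kernel of ∂_k) / (image of ∂_{k+1}):

  H_0: rank C_0 − rank ∂_1 = 6 − 5 = 1, and the invariant factors of ∂_1 are all 1, so H_0 = Z.
  H_1: rank ker ∂_1 − rank ∂_2 = (12 − 5) − 7 = 0, and the invariant factors of ∂_2 are all 1, so H_1 = 0.
  H_2: rank ker ∂_2 − rank ∂_3 = (8 − 7) − 0 = 1, and there is no ∂_3, so H_2 = Z.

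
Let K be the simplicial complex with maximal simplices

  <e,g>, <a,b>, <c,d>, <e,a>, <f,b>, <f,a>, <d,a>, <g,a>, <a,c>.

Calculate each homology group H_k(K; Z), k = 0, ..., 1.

K has 7 vertices, 9 edges.
rank ∂_0 = 0, rank ∂_1 = 6 ⇒ b_0 = 7 − 0 − 6 = 1; all invariant factors of ∂_1 are 1 so no torsion. So H_0 ≅ Z.
rank ∂_1 = 6, rank ∂_2 = 0 ⇒ b_1 = 9 − 6 − 0 = 3. So H_1 ≅ Z^3.

H_0 ≅ Z,  H_1 ≅ Z^3.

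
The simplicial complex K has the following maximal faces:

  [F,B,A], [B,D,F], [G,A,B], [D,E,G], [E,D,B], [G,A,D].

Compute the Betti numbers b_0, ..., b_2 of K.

We work with the vertex ordering A < B < D < E < F < G. The simplices of K, each written with vertices in increasing order, are:

  0-simplices (6): A, B, D, E, F, G
  1-simplices (12): AB, AD, AF, AG, BD, BE, BF, BG, DE, DF, DG, EG
  2-simplices (6): ABF, ABG, ADG, BDE, BDF, DEG

Hence C_0 ≅ Z^6, C_1 ≅ Z^12, C_2 ≅ Z^6.

∂_1: C_1 → C_0 maps an edge to its endpoints' difference, ∂[p,q] = q − p. For instance
  ∂AG = G − A.
The resulting 6×12 matrix has rank 5, and its Smith normal form has invariant factors (1,1,1,1,1).

Boundary ∂_2: C_2 → C_1 acts by ∂[p,q,r] = [q,r] − [p,r] + [p,q]. For instance
  ∂ABF = BF − AF + AB,
  ∂ADG = DG − AG + AD.
As a 12×6 matrix over Z this has rank 6, with invariant factors (1,1,1,1,1,1).

Now H_k = ker ∂_k / im ∂_{k+1}, so:

  H_0: rank C_0 − rank ∂_1 = 6 − 5 = 1, and the invariant factors of ∂_1 are all 1, so H_0 ≅ Z.
  H_1: rank ker ∂_1 − rank ∂_2 = (12 − 5) − 6 = 1, and the invariant factors of ∂_2 are all 1, so H_1 ≅ Z.
  H_2: rank ker ∂_2 − rank ∂_3 = (6 − 6) − 0 = 0, and there is no ∂_3, so H_2 ≅ 0.

Hence the Betti numbers are b_0 = 1, b_1 = 1, b_2 = 0.

b_0 = 1, b_1 = 1, b_2 = 0.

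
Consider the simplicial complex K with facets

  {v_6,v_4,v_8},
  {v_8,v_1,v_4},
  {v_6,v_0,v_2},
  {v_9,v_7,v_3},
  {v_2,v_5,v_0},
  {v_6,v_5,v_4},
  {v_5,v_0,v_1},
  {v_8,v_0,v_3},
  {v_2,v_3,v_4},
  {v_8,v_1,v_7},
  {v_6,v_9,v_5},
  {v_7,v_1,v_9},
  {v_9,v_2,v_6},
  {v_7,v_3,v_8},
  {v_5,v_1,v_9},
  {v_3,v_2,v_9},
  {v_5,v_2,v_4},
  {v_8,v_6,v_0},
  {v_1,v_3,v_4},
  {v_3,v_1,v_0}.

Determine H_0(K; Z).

Take the total order v_0 < v_1 < v_2 < v_3 < v_4 < v_5 < v_6 < v_7 < v_8 < v_9 on the vertex set. Then K (dimension 2) consists of the simplices:

  0-simplices (10): [v_0], [v_1], [v_2], [v_3], [v_4], [v_5], [v_6], [v_7], [v_8], [v_9]
  1-simplices (30): (30 of them)
  2-simplices (20): (20 of them)

Hence C_0 ≅ Z^10, C_1 ≅ Z^30, C_2 ≅ Z^20.

Boundary ∂_1: C_1 → C_0 maps an edge to its endpoints' difference, ∂[p,q] = q − p. For instance
  ∂[v_0,v_2] = [v_2] − [v_0].
The resulting 10×30 matrix has rank 9, and its Smith normal form has invariant factors (1,1,1,1,1,1,1,1,1).

∂_2: C_2 → C_1 sends each 2-simplex [p,q,r] to [q,r] − [p,r] + [p,q]. For instance
  ∂[v_0,v_1,v_5] = [v_1,v_5] − [v_0,v_5] + [v_0,v_1],
  ∂[v_0,v_1,v_3] = [v_1,v_3] − [v_0,v_3] + [v_0,v_1].
This gives a 30×20 integer matrix of rank 20; reducing to Smith normal form yields diagonal entries (1,1,1,1,1,1,1,1,1,1,1,1,1,1,1,1,1,1,1,2).

Computing H_k = (kernel of ∂_k) / (image of ∂_{k+1}):

  H_0: rank C_0 − rank ∂_1 = 10 − 9 = 1, and the invariant factors of ∂_1 are all 1, so H_0 = Z.

H_0 ≅ Z.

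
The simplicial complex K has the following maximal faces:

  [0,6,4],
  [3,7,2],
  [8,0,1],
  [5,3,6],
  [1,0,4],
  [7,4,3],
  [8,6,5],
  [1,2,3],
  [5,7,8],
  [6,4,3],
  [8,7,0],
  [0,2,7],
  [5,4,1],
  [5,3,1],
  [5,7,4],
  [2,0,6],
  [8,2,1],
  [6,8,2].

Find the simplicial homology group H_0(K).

Take the total order 0 < 1 < 2 < 3 < 4 < 5 < 6 < 7 < 8 on the vertex set. Then K (dimension 2) consists of the simplices:

  0-simplices (9): [0], [1], [2], [3], [4], [5], [6], [7], [8]
  1-simplices (27): (27 of them)
  2-simplices (18): [0,1,4], [0,1,8], [0,2,6], [0,2,7], [0,4,6], [0,7,8], [1,2,3], [1,2,8], [1,3,5], [1,4,5], [2,3,7], [2,6,8], [3,4,6], [3,4,7], [3,5,6], [4,5,7], [5,6,8], [5,7,8]

so the chain groups are C_0 ≅ Z^9, C_1 ≅ Z^27, C_2 ≅ Z^18.

The boundary map ∂_1: C_1 → C_0 sends each edge [p,q] (with p < q) to q − p. For instance
  ∂[0,2] = [2] − [0].
The resulting 9×27 matrix has rank 8, and its Smith normal form has invariant factors (1,1,1,1,1,1,1,1).

Boundary ∂_2: C_2 → C_1 sends each 2-simplex [p,q,r] to [q,r] − [p,r] + [p,q]. For instance
  ∂[3,4,6] = [4,6] − [3,6] + [3,4],
  ∂[1,4,5] = [4,5] − [1,5] + [1,4].
This gives a 27×18 integer matrix of rank 18; reducing to Smith normal form yields diagonal entries (1,1,1,1,1,1,1,1,1,1,1,1,1,1,1,1,1,2).

Now H_k = ker ∂_k / im ∂_{k+1}, so:

  H_0: rank C_0 − rank ∂_1 = 9 − 8 = 1, and the invariant factors of ∂_1 are all 1, so H_0 ≅ Z.

H_0 ≅ Z.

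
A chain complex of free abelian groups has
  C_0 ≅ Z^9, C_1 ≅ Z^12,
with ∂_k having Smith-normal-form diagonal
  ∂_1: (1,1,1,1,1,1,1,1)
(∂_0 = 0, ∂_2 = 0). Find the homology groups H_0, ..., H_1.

H_0: b_0 = 9 − 0 − 8 = 1; torsion from ∂_1 factors > 1: none. So H_0 ≅ Z.
H_1: b_1 = 12 − 8 − 0 = 4; torsion from ∂_2 factors > 1: none. So H_1 ≅ Z^4.

H_0 ≅ Z,  H_1 ≅ Z^4.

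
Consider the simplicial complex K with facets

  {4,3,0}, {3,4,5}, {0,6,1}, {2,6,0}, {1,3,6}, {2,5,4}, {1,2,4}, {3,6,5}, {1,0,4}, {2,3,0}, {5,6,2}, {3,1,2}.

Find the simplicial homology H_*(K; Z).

H_0 = Z,  H_1 = Z/2,  H_2 = 0.

Take the total order 0 < 1 < 2 < 3 < 4 < 5 < 6 on the vertex set. Then K (dimension 2) consists of the simplices:

  0-simplices (7): [0], [1], [2], [3], [4], [5], [6]
  1-simplices (18): [0,1], [0,2], [0,3], [0,4], [0,6], [1,2], [1,3], [1,4], [1,6], [2,3], [2,4], [2,5], [2,6], [3,4], [3,5], [3,6], [4,5], [5,6]
  2-simplices (12): [0,1,4], [0,1,6], [0,2,3], [0,2,6], [0,3,4], [1,2,3], [1,2,4], [1,3,6], [2,4,5], [2,5,6], [3,4,5], [3,5,6]

Hence C_0 ≅ Z^7, C_1 ≅ Z^18, C_2 ≅ Z^12.

∂_1: C_1 → C_0 is given by ∂[p,q] = [q] − [p]. For instance
  ∂[1,4] = [4] − [1].
This gives a 7×18 integer matrix of rank 6; reducing to Smith normal form yields diagonal entries (1,1,1,1,1,1).

∂_2: C_2 → C_1 acts by ∂[p,q,r] = [q,r] − [p,r] + [p,q]. For instance
  ∂[3,4,5] = [4,5] − [3,5] + [3,4],
  ∂[0,1,6] = [1,6] − [0,6] + [0,1].
This gives a 18×12 integer matrix of rank 12; reducing to Smith normal form yields diagonal entries (1,1,1,1,1,1,1,1,1,1,1,2).

Computing H_k = (kernel of ∂_k) / (image of ∂_{k+1}):

  H_0: rank C_0 − rank ∂_1 = 7 − 6 = 1, and the invariant factors of ∂_1 are all 1, so H_0 = Z.
  H_1: rank ker ∂_1 − rank ∂_2 = (18 − 6) − 12 = 0, and ∂_2 has invariant factor 2 > 1, so H_1 = Z/2.
  H_2: rank ker ∂_2 − rank ∂_3 = (12 − 12) − 0 = 0, and there is no ∂_3, so H_2 = 0.

As a check, the Euler characteristic is 7 − 18 + 12 = 1, which agrees with 1 − 0 + 0 = 1.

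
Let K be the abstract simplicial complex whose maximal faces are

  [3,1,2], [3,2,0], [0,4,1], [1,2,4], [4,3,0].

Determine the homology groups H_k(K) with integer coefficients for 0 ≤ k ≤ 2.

Take the total order 0 < 1 < 2 < 3 < 4 on the vertex set. Then K (dimension 2) consists of the simplices:

  0-simplices (5): [0], [1], [2], [3], [4]
  1-simplices (10): [0,1], [0,2], [0,3], [0,4], [1,2], [1,3], [1,4], [2,3], [2,4], [3,4]
  2-simplices (5): [0,1,4], [0,2,3], [0,3,4], [1,2,3], [1,2,4]

giving chain groups C_0 ≅ Z^5, C_1 ≅ Z^10, C_2 ≅ Z^5.

∂_1: C_1 → C_0 is given by ∂[p,q] = [q] − [p]. For instance
  ∂[1,2] = [2] − [1].
As a 5×10 matrix over Z this has rank 4, with invariant factors (1,1,1,1).

Boundary ∂_2: C_2 → C_1 sends each 2-simplex [p,q,r] to [q,r] − [p,r] + [p,q]. For instance
  ∂[0,2,3] = [2,3] − [0,3] + [0,2],
  ∂[0,1,4] = [1,4] − [0,4] + [0,1].
The 10×5 boundary matrix has rank 5 and Smith normal form diag(1,1,1,1,1).

Reading off H_k = ker ∂_k / im ∂_{k+1}:

  H_0: rank C_0 − rank ∂_1 = 5 − 4 = 1, and the invariant factors of ∂_1 are all 1, so H_0 ≅ Z.
  H_1: rank ker ∂_1 − rank ∂_2 = (10 − 4) − 5 = 1, and the invariant factors of ∂_2 are all 1, so H_1 ≅ Z.
  H_2: rank ker ∂_2 − rank ∂_3 = (5 − 5) − 0 = 0, and there is no ∂_3, so H_2 ≅ 0.

H_0 = Z,  H_1 = Z,  H_2 = 0.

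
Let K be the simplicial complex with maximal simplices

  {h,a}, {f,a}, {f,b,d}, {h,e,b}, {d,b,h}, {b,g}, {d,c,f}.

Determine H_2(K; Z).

H_2 ≅ 0.

Take the total order a < b < c < d < e < f < g < h on the vertex set. Then K (dimension 2) consists of the simplices:

  0-simplices (8): a, b, c, d, e, f, g, h
  1-simplices (12): af, ah, bd, be, bf, bg, bh, cd, cf, df, dh, eh
  2-simplices (4): bdf, bdh, beh, cdf

giving chain groups C_0 ≅ Z^8, C_1 ≅ Z^12, C_2 ≅ Z^4.

∂_1: C_1 → C_0 maps an edge to its endpoints' difference, ∂[p,q] = q − p. For instance
  ∂af = f − a.
The resulting 8×12 matrix has rank 7, and its Smith normal form has invariant factors (1,1,1,1,1,1,1).

∂_2: C_2 → C_1 maps a triangle to the signed sum of its edges. For instance
  ∂bdh = dh − bh + bd,
  ∂beh = eh − bh + be.
As a 12×4 matrix over Z this has rank 4, with invariant factors (1,1,1,1).

From H_k ≅ ker(∂_k) / im(∂_{k+1}) we obtain:

  H_2: rank ker ∂_2 − rank ∂_3 = (4 − 4) − 0 = 0, and there is no ∂_3, so H_2 = 0.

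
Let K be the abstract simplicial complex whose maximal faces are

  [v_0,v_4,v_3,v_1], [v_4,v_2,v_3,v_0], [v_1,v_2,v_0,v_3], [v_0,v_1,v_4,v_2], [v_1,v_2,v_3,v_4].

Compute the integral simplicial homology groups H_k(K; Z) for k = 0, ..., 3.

Order the vertices as v_0 < v_1 < v_2 < v_3 < v_4. Listing each simplex with vertices in this order, K has dimension 3 with simplices:

  0-simplices (5): [v_0], [v_1], [v_2], [v_3], [v_4]
  1-simplices (10): [v_0,v_1], [v_0,v_2], [v_0,v_3], [v_0,v_4], [v_1,v_2], [v_1,v_3], [v_1,v_4], [v_2,v_3], [v_2,v_4], [v_3,v_4]
  2-simplices (10): [v_0,v_1,v_2], [v_0,v_1,v_3], [v_0,v_1,v_4], [v_0,v_2,v_3], [v_0,v_2,v_4], [v_0,v_3,v_4], [v_1,v_2,v_3], [v_1,v_2,v_4], [v_1,v_3,v_4], [v_2,v_3,v_4]
  3-simplices (5): [v_0,v_1,v_2,v_3], [v_0,v_1,v_2,v_4], [v_0,v_1,v_3,v_4], [v_0,v_2,v_3,v_4], [v_1,v_2,v_3,v_4]

giving chain groups C_0 ≅ Z^5, C_1 ≅ Z^10, C_2 ≅ Z^10, C_3 ≅ Z^5.

The boundary map ∂_1: C_1 → C_0 sends each edge [p,q] (with p < q) to q − p. For instance
  ∂[v_1,v_2] = [v_2] − [v_1].
The 5×10 boundary matrix has rank 4 and Smith normal form diag(1,1,1,1).

∂_2: C_2 → C_1 acts by ∂[p,q,r] = [q,r] − [p,r] + [p,q]. For instance
  ∂[v_0,v_2,v_4] = [v_2,v_4] − [v_0,v_4] + [v_0,v_2],
  ∂[v_1,v_3,v_4] = [v_3,v_4] − [v_1,v_4] + [v_1,v_3].
This gives a 10×10 integer matrix of rank 6; reducing to Smith normal form yields diagonal entries (1,1,1,1,1,1).

∂_3: C_3 → C_2 sends each 3-simplex σ to the alternating sum Σ_i (−1)^i (σ with its i-th vertex removed). For instance
  ∂[v_0,v_1,v_2,v_4] = [v_1,v_2,v_4] − [v_0,v_2,v_4] + [v_0,v_1,v_4] − [v_0,v_1,v_2],
  ∂[v_0,v_2,v_3,v_4] = [v_2,v_3,v_4] − [v_0,v_3,v_4] + [v_0,v_2,v_4] − [v_0,v_2,v_3].
The 10×5 boundary matrix has rank 4 and Smith normal form diag(1,1,1,1).

From H_k ≅ ker(∂_k) / im(∂_{k+1}) we obtain:

  H_0: rank C_0 − rank ∂_1 = 5 − 4 = 1, and the invariant factors of ∂_1 are all 1, so H_0 = Z.
  H_1: rank ker ∂_1 − rank ∂_2 = (10 − 4) − 6 = 0, and the invariant factors of ∂_2 are all 1, so H_1 = 0.
  H_2: rank ker ∂_2 − rank ∂_3 = (10 − 6) − 4 = 0, and the invariant factors of ∂_3 are all 1, so H_2 = 0.
  H_3: rank ker ∂_3 − rank ∂_4 = (5 − 4) − 0 = 1, and there is no ∂_4, so H_3 = Z.

(K is a triangulation of the 3-sphere S^3.)

H_0 = Z,  H_1 = 0,  H_2 = 0,  H_3 = Z.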